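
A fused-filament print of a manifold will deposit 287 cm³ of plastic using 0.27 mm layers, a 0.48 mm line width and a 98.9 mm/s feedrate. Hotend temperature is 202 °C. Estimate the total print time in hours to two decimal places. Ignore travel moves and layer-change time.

6.22 hours

Extrusion cross-section = 0.27 × 0.48, so 0.1296 mm².
Toolpath length = 287 cm³ / 0.1296 mm² = 287000 / 0.1296 = 2214506.2 mm.
Print-move time: 2214506.2 / 98.9 → 22391.4 s.
22391.4 s = 6.22 hours.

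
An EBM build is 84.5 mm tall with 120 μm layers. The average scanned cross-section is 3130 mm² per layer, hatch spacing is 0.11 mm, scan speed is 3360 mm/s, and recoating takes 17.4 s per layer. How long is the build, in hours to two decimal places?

5.07 hours

Layers = ⌈84.5/0.12⌉ = 705.
Per-layer scan distance: 3130 / 0.11 → 28454.5 mm.
Beam time per layer: 28454.5 / 3360 → 8.4686 s.
Per-layer time: 8.4686 + 17.4 → 25.8686 s.
Total: 705 × 25.8686 s = 18237.363 s → 5.07 hours.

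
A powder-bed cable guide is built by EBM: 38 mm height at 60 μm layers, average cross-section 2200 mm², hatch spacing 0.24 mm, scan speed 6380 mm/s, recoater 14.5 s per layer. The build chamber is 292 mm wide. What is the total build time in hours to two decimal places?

Number of layers: 38 / 0.06 → 634 (rounded up).
Hatch length per layer = 2200 / 0.24, so 9166.7 mm.
Per-layer scan time: 9166.7 / 6380 → 1.4368 s.
Layer cycle = 1.4368 + 14.5 = 15.9368 s.
634 layers × 15.9368 s/layer = 10103.9312 s, i.e. 2.81 hours.

2.81 hours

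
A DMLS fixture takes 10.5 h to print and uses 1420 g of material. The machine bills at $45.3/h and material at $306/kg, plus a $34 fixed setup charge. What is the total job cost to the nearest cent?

$944.17

Time charge = 45.3 × 10.5, so $475.65.
Feedstock cost = 306 × 1420/1000, so $434.52.
Total = 475.65 + 434.52 + 34 = $944.17.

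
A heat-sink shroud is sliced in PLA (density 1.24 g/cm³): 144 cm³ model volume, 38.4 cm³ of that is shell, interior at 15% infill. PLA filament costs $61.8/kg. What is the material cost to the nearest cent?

$4.16

Infill region = 144 − 38.4, so 105.6 cm³.
Infill volume = 0.15 × 105.6, so 15.84 cm³.
Total printed volume = 38.4 + 15.84 = 54.24 cm³.
Mass = 54.24 × 1.24, so 67.2576 g.
At $61.8/kg: 67.2576/1000 × 61.8 = $4.16.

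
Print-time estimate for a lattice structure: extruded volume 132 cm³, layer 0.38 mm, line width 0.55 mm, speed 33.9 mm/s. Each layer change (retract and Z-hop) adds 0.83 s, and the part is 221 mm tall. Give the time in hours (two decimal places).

Bead cross-section = 0.38 × 0.55, so 0.209 mm².
Toolpath length = 132 cm³ / 0.209 mm² = 132000 / 0.209 = 631578.9 mm.
Time extruding = 631578.9 / 33.9, so 18630.6 s.
Number of layers: 221 / 0.38 → 582 (rounded up).
Layer-change overhead = 582 × 0.83 = 483.06 s.
Total = 18630.6 + 483.06 = 19113.66 s = 5.31 hours.

5.31 hours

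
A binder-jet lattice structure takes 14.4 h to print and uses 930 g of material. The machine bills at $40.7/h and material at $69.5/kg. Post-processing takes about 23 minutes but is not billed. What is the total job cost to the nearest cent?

$650.72

Machine-time cost = 40.7 × 14.4, so $586.08.
Material cost = 69.5 × 930/1000 = $64.635.
Total = 586.08 + 64.635 = 650.715 ≈ $650.72.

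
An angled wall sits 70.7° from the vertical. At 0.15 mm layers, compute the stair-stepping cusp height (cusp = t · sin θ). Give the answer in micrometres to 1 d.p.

sin(70.7°) = 0.9438, so cusp = 0.15 × 0.9438 = 0.14157 mm → 141.6 μm.

141.6 μm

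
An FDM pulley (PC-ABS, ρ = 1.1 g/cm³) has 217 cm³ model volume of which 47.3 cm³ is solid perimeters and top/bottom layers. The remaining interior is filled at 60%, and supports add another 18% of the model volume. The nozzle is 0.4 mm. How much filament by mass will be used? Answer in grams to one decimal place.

207.0 g

Volume inside the shell: 217 − 47.3 → 169.7 cm³.
Infill volume = 0.60 × 169.7 = 101.82 cm³.
Support = 0.18 × 217 = 39.06 cm³.
Deposited volume: 47.3 + 101.82 + 39.06 → 188.18 cm³.
Mass: 188.18 × 1.1 → 206.998 g.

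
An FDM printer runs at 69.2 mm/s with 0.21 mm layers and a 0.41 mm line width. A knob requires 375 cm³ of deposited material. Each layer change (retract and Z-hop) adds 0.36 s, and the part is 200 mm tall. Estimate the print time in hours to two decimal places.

Bead cross-section: 0.21 × 0.41 → 0.0861 mm².
Toolpath length = 375 cm³ / 0.0861 mm² = 375000 / 0.0861 = 4355400.7 mm.
Extrusion time = 4355400.7 / 69.2, so 62939.3 s.
Number of layers: 200 / 0.21 → 953 (rounded up).
Non-print overhead: 953 × 0.36 → 343.08 s.
Total = 62939.3 + 343.08 = 63282.38 s = 17.58 hours.

17.58 hours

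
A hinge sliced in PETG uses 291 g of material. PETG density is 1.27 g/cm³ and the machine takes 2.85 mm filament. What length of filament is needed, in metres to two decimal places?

35.92 m

Volume = 291 g / 1.27 g·cm⁻³ = 229.1339 cm³ = 229133.9 mm³.
Cross-section of 2.85 mm filament: π·(2.85/2)² = 6.3794 mm².
Length = 229133.9 / 6.3794 = 35917.78 mm = 35.92 m.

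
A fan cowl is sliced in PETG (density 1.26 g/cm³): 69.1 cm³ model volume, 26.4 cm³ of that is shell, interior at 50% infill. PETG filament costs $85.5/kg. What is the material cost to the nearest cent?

$5.14

Volume inside the shell = 69.1 − 26.4, so 42.7 cm³.
Infill volume = 0.50 × 42.7, so 21.35 cm³.
Total extruded: 26.4 + 21.35 → 47.75 cm³.
Mass = 47.75 × 1.26, so 60.165 g.
Cost = 60.165 g / 1000 × $85.5/kg = $5.14.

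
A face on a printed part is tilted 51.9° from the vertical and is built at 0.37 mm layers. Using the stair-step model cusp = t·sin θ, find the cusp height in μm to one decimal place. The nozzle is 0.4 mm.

291.2 μm

h_c = t·sin θ = 0.37 × 0.7869 = 0.291153 mm (291.2 μm).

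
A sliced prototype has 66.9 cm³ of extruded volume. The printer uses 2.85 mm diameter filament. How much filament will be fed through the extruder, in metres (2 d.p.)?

Filament cross-section = π × (2.85/2)² = 6.3794 mm².
Length = 66.9 cm³ / 6.3794 mm² = 66900 / 6.3794 = 10486.88 mm = 10.49 m.

10.49 m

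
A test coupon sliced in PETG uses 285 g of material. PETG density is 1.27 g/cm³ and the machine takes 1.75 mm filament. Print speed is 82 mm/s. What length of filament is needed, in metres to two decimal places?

93.30 m

Volume = 285 g / 1.27 g·cm⁻³ = 224.4094 cm³ = 224409.4 mm³.
A = π r² = π × 0.875² = 2.4053 mm².
L = V/A = 224409.4/2.4053 = 93297.88 mm → 93.30 m.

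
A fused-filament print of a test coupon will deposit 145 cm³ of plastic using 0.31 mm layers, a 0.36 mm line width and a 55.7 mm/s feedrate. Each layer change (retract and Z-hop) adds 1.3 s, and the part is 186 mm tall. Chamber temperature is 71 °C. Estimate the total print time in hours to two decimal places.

Bead cross-section = 0.31 × 0.36, so 0.1116 mm².
Total extruded path = 145000/0.1116 = 1299283.2 mm.
Time extruding = 1299283.2 / 55.7 = 23326.4 s.
Layer count = ceil(186 / 0.31) = 600.
Layer-change overhead: 600 × 1.3 → 780 s.
Total = 23326.4 + 780 = 24106.4 s = 6.70 hours.

6.70 hours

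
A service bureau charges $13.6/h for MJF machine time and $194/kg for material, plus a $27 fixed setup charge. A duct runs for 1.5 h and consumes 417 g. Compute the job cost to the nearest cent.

Machine cost = 13.6 × 1.5, so $20.40.
Material cost = 194 × 417/1000 = $80.898.
Total = 20.40 + 80.898 + 27 = 128.298 ≈ $128.30.

$128.30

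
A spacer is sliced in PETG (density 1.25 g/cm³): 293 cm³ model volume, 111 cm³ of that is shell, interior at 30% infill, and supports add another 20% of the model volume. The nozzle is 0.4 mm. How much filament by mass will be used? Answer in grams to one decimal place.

280.3 g

Infill region = 293 − 111, so 182 cm³.
Deposited infill = 0.30 × 182, so 54.6 cm³.
Support = 0.20 × 293 = 58.6 cm³.
Deposited volume = 111 + 54.6 + 58.6, so 224.2 cm³.
Mass = 224.2 × 1.25 = 280.25 g.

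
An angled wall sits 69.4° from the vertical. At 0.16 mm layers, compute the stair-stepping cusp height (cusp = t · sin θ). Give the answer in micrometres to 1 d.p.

149.8 μm

h_c = t·sin θ = 0.16 × 0.9361 = 0.149776 mm (149.8 μm).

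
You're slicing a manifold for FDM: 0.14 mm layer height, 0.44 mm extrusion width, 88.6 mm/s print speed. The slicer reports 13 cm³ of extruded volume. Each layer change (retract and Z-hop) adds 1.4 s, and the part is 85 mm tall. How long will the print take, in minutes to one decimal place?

53.9 minutes

Bead cross-section = 0.14 × 0.44, so 0.0616 mm².
Toolpath length = 13 cm³ / 0.0616 mm² = 13000 / 0.0616 = 211039 mm.
Print-move time: 211039 / 88.6 → 2381.9 s.
Layers = ⌈85/0.14⌉ = 608.
Non-print overhead: 608 × 1.4 → 851.2 s.
Total = 2381.9 + 851.2 = 3233.1 s = 53.9 minutes.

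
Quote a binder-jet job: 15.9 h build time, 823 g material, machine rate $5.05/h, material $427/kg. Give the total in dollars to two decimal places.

Machine cost: 5.05 × 15.9 → $80.295.
Material cost = 427 × 823/1000 = $351.421.
Job cost: 80.295 + 351.421 = 431.716 ≈ $431.72.

$431.72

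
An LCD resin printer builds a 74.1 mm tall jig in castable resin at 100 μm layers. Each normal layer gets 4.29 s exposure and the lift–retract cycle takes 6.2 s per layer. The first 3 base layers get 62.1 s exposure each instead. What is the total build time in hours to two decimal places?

Layers = ⌈74.1/0.1⌉ = 741.
Base layers: 3 × (62.1 + 6.2) → 204.9 s.
Regular layers = 738 × (4.29 + 6.2) = 7741.62 s.
Sum: 204.9 + 7741.62 = 7946.52 s → 2.21 hours.

2.21 hours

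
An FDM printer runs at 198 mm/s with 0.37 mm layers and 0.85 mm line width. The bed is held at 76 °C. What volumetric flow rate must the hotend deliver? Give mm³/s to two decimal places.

62.27

Bead cross-section: 0.37 × 0.85 → 0.3145 mm².
Volumetric flow = 198 × 0.3145 = 62.27 mm³/s.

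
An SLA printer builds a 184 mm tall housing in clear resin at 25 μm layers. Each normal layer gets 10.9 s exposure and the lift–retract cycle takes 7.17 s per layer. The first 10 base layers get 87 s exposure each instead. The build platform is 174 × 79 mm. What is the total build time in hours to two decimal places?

Layer count = ceil(184 / 0.025) = 7360.
Bottom layers: 10 × (87 + 7.17) → 941.7 s.
Normal layers: 7350 × (10.9 + 7.17) → 132814.5 s.
Sum: 941.7 + 132814.5 = 133756.2 s → 37.15 hours.

37.15 hours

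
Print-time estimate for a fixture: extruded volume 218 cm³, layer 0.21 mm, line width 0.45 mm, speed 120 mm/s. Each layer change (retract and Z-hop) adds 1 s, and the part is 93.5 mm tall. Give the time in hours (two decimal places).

Extrusion cross-section = 0.21 × 0.45, so 0.0945 mm².
Toolpath length = 218 cm³ / 0.0945 mm² = 218000 / 0.0945 = 2306878.3 mm.
Extrusion time = 2306878.3 / 120 = 19224 s.
Number of layers: 93.5 / 0.21 → 446 (rounded up).
Layer-change overhead: 446 × 1 → 446 s.
Total = 19224 + 446 = 19670 s = 5.46 hours.

5.46 hours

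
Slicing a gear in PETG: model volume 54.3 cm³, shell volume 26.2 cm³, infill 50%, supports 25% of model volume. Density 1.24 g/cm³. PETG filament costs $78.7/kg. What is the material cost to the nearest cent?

$5.25

Infill region = 54.3 − 26.2, so 28.1 cm³.
Infill volume: 0.50 × 28.1 → 14.05 cm³.
Support = 0.25 × 54.3, so 13.575 cm³.
Total printed volume = 26.2 + 14.05 + 13.575, so 53.825 cm³.
Mass: 53.825 × 1.24 → 66.743 g.
At $78.7/kg: 66.743/1000 × 78.7 = $5.25.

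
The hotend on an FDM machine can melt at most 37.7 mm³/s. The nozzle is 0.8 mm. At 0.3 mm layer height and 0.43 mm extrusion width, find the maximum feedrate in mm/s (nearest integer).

292 mm/s

Extrusion cross-section = 0.3 × 0.43 = 0.129 mm².
Max speed = 37.7 / 0.129 = 292.25 ≈ 292 mm/s.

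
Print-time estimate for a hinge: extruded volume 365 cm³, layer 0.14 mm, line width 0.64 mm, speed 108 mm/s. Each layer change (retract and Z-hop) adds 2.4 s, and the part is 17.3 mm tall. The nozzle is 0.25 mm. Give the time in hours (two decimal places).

Extrusion cross-section = 0.14 × 0.64, so 0.0896 mm².
Total extruded path = 365000/0.0896 = 4073660.7 mm.
Print-move time = 4073660.7 / 108, so 37719.1 s.
Layer count = ceil(17.3 / 0.14) = 124.
Non-print overhead: 124 × 2.4 → 297.6 s.
Altogether 37719.1 + 297.6 = 38016.7 s, i.e. 10.56 hours.

10.56 hours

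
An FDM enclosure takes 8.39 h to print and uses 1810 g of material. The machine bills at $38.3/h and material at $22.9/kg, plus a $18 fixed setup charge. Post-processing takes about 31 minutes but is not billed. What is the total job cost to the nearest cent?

Time charge = 38.3 × 8.39, so $321.337.
Material cost = 22.9 × 1810/1000 = $41.449.
Total = 321.337 + 41.449 + 18 = 380.786 ≈ $380.79.

$380.79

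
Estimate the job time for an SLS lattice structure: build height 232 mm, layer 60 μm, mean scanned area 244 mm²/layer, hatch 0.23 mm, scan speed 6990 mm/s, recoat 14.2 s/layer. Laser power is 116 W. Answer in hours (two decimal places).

Layers = ⌈232/0.06⌉ = 3867.
Scan path per layer: 244 / 0.23 → 1060.9 mm.
Per-layer scan time: 1060.9 / 6990 → 0.1518 s.
Per-layer time = 0.1518 + 14.2, so 14.3518 s.
Total: 3867 × 14.3518 s = 55498.4106 s → 15.42 hours.

15.42 hours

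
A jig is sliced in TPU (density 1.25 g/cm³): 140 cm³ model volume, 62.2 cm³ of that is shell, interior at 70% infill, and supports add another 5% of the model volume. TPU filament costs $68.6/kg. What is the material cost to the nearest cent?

$10.60

Infill region = 140 − 62.2 = 77.8 cm³.
Infill volume: 0.70 × 77.8 → 54.46 cm³.
Support = 0.05 × 140 = 7 cm³.
Total extruded: 62.2 + 54.46 + 7 → 123.66 cm³.
Mass: 123.66 × 1.25 → 154.575 g.
At $68.6/kg: 154.575/1000 × 68.6 = $10.60.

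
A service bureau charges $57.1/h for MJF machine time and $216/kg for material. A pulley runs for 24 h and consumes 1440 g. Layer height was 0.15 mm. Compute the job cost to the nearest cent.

$1681.44

Machine-time cost = 57.1 × 24, so $1370.40.
Material charge: 216 × 1440/1000 → $311.04.
Job cost: 1370.40 + 311.04 = $1681.44.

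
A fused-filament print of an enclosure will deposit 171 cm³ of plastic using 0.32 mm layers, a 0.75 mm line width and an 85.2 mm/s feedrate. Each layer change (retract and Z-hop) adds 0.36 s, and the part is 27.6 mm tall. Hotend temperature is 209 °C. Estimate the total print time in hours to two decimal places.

2.33 hours

Bead cross-section = 0.32 × 0.75, so 0.24 mm².
Path length: 171000 mm³ / 0.24 mm² → 712500 mm.
Time extruding = 712500 / 85.2, so 8362.7 s.
Number of layers: 27.6 / 0.32 → 87 (rounded up).
Layer-change overhead = 87 × 0.36, so 31.32 s.
Total = 8362.7 + 31.32 = 8394.02 s = 2.33 hours.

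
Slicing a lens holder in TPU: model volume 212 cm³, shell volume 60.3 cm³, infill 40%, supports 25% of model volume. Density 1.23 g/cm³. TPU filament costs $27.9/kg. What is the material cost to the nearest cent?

Infill region: 212 − 60.3 → 151.7 cm³.
Deposited infill = 0.40 × 151.7 = 60.68 cm³.
Support = 0.25 × 212 = 53 cm³.
Total printed volume = 60.3 + 60.68 + 53, so 173.98 cm³.
Mass: 173.98 × 1.23 → 213.9954 g.
At $27.9/kg: 213.9954/1000 × 27.9 = $5.97.

$5.97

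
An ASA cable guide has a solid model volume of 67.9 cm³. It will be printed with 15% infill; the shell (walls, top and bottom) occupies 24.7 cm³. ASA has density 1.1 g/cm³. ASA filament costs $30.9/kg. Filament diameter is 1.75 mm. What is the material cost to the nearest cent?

$1.06

Infill region: 67.9 − 24.7 → 43.2 cm³.
Infill deposited = 0.15 × 43.2, so 6.48 cm³.
Total printed volume = 24.7 + 6.48, so 31.18 cm³.
Mass = 31.18 × 1.1 = 34.298 g.
At $30.9/kg: 34.298/1000 × 30.9 = $1.06.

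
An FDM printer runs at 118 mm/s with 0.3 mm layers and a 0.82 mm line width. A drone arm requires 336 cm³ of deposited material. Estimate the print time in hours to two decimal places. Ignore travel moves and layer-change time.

3.22 hours

Extrusion cross-section = 0.3 × 0.82 = 0.246 mm².
Total extruded path = 336000/0.246 = 1365853.7 mm.
Print-move time = 1365853.7 / 118 = 11575 s.
That's 11575 s → 3.22 hours.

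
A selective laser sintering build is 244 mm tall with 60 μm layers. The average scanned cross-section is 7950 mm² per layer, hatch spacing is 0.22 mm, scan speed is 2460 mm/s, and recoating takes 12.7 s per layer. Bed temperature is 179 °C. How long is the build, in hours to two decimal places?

30.94 hours

Layers = ⌈244/0.06⌉ = 4067.
Scan path per layer = 7950 / 0.22 = 36136.4 mm.
Scan time per layer = 36136.4 / 2460 = 14.6896 s.
Per-layer time: 14.6896 + 12.7 → 27.3896 s.
Build time = 4067 × 27.3896 = 111393.5032 s = 30.94 hours.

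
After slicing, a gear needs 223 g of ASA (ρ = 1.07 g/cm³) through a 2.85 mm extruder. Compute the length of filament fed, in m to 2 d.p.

32.67 m

Extruded volume: 223/1.07 = 208.4112 cm³ (208411.2 mm³).
Cross-section of 2.85 mm filament: π·(2.85/2)² = 6.3794 mm².
Length = 208411.2 / 6.3794 = 32669.4 mm = 32.67 m.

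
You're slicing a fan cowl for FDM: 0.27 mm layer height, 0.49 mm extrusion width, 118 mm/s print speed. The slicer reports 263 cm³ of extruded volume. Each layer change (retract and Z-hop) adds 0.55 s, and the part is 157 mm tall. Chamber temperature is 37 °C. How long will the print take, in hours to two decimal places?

4.77 hours

Line area: 0.27 × 0.49 → 0.1323 mm².
Toolpath length = 263 cm³ / 0.1323 mm² = 263000 / 0.1323 = 1987906.3 mm.
Print-move time: 1987906.3 / 118 → 16846.7 s.
Layers = ⌈157/0.27⌉ = 582.
Z-hop total = 582 × 0.55 = 320.1 s.
Altogether 16846.7 + 320.1 = 17166.8 s, i.e. 4.77 hours.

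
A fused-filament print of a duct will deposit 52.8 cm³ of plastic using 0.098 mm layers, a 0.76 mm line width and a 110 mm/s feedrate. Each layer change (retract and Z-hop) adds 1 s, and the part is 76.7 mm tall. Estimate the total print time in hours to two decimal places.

2.01 hours

Bead cross-section = 0.098 × 0.76, so 0.07448 mm².
Toolpath length = 52.8 cm³ / 0.07448 mm² = 52800 / 0.07448 = 708915.1 mm.
Time extruding = 708915.1 / 110, so 6444.7 s.
Number of layers: 76.7 / 0.098 → 783 (rounded up).
Non-print overhead = 783 × 1, so 783 s.
Total = 6444.7 + 783 = 7227.7 s = 2.01 hours.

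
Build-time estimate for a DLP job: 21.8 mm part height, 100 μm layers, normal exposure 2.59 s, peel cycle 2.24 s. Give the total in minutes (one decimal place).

17.5 minutes

Layer count = ceil(21.8 / 0.1) = 218.
Per-layer time = 2.59 + 2.24 = 4.83 s.
Build time: 218 × 4.83 s = 1052.94 s, i.e. 17.5 minutes.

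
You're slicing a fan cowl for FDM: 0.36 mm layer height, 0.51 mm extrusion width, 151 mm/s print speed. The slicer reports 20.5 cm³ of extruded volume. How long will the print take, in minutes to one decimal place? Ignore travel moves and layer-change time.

12.3 minutes

Bead cross-section = 0.36 × 0.51 = 0.1836 mm².
Total extruded path = 20500/0.1836 = 111655.8 mm.
Time extruding: 111655.8 / 151 → 739.4 s.
Converting: 739.4 s = 12.3 minutes.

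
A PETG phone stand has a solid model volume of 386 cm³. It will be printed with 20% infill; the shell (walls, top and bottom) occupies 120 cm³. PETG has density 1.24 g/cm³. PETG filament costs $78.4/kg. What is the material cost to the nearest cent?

$16.84

Interior volume: 386 − 120 → 266 cm³.
Infill volume = 0.20 × 266 = 53.2 cm³.
Total extruded = 120 + 53.2 = 173.2 cm³.
Mass = 173.2 × 1.24, so 214.768 g.
Cost = 214.768 g / 1000 × $78.4/kg = $16.84.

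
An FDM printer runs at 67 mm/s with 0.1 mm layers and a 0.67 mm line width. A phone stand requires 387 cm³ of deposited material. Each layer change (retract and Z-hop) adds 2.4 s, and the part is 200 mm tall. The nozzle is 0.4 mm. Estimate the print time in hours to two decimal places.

Bead cross-section = 0.1 × 0.67, so 0.067 mm².
Path length: 387000 mm³ / 0.067 mm² → 5776119.4 mm.
Print-move time: 5776119.4 / 67 → 86210.7 s.
Layers = ⌈200/0.1⌉ = 2000.
Z-hop total = 2000 × 2.4, so 4800 s.
Altogether 86210.7 + 4800 = 91010.7 s, i.e. 25.28 hours.

25.28 hours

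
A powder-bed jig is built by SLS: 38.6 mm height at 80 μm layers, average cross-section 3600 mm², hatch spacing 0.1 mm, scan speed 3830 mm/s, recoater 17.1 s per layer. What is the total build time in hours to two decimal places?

Layers = ⌈38.6/0.08⌉ = 483.
Hatch length per layer: 3600 / 0.1 → 36000 mm.
Laser time per layer = 36000 / 3830 = 9.3995 s.
Per-layer time = 9.3995 + 17.1, so 26.4995 s.
Build time = 483 × 26.4995 = 12799.2585 s = 3.56 hours.

3.56 hours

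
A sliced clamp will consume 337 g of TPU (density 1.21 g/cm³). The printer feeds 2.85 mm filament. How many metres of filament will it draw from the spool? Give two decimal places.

Volume = 337 g / 1.21 g·cm⁻³ = 278.5124 cm³ = 278512.4 mm³.
Cross-section of 2.85 mm filament: π·(2.85/2)² = 6.3794 mm².
L = V/A = 278512.4/6.3794 = 43658.09 mm → 43.66 m.

43.66 m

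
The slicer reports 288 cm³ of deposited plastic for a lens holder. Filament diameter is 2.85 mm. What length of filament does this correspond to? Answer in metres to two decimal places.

45.15 m

Filament cross-section = π × (2.85/2)² = 6.3794 mm².
L = 288000 mm³ / 6.3794 mm² = 45145.31 mm, i.e. 45.15 m.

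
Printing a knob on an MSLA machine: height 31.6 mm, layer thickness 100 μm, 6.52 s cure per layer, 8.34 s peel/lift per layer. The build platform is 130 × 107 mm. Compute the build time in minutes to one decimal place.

78.3 minutes

Layer count = ceil(31.6 / 0.1) = 316.
Per-layer time = 6.52 + 8.34, so 14.86 s.
Build time: 316 × 14.86 s = 4695.76 s, i.e. 78.3 minutes.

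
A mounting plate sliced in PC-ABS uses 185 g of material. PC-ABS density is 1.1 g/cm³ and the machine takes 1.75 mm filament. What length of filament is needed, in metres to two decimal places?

69.92 m

Extruded volume: 185/1.1 = 168.1818 cm³ (168181.8 mm³).
Filament cross-section = π × (1.75/2)² = 2.4053 mm².
L = V/A = 168181.8/2.4053 = 69921.34 mm → 69.92 m.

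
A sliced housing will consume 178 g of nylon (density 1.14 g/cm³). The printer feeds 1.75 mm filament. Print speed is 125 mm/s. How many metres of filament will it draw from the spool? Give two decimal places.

Extruded volume: 178/1.14 = 156.1404 cm³ (156140.4 mm³).
Cross-section of 1.75 mm filament: π·(1.75/2)² = 2.4053 mm².
L = V/A = 156140.4/2.4053 = 64915.15 mm → 64.92 m.

64.92 m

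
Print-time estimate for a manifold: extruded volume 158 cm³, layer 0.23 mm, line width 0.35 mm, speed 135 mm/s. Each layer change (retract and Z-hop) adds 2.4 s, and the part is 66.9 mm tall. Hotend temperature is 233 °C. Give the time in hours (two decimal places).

Line area: 0.23 × 0.35 → 0.0805 mm².
Path length: 158000 mm³ / 0.0805 mm² → 1962732.9 mm.
Extrusion time = 1962732.9 / 135 = 14538.8 s.
Layer count = ceil(66.9 / 0.23) = 291.
Z-hop total = 291 × 2.4, so 698.4 s.
Altogether 14538.8 + 698.4 = 15237.2 s, i.e. 4.23 hours.

4.23 hours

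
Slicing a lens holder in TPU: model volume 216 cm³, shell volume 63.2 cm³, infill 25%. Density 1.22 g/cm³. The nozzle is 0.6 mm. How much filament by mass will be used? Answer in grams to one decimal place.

123.7 g

Volume inside the shell = 216 − 63.2, so 152.8 cm³.
Infill volume: 0.25 × 152.8 → 38.2 cm³.
Total extruded = 63.2 + 38.2 = 101.4 cm³.
Mass = 101.4 × 1.22 = 123.708 g.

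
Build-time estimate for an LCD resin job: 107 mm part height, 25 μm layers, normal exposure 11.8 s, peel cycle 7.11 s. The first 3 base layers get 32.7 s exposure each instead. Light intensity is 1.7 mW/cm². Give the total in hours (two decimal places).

22.50 hours

Layers = ⌈107/0.025⌉ = 4280.
Bottom layers = 3 × (32.7 + 7.11), so 119.43 s.
Normal layers = 4277 × (11.8 + 7.11) = 80878.07 s.
Total = 119.43 + 80878.07 = 80997.5 s = 22.50 hours.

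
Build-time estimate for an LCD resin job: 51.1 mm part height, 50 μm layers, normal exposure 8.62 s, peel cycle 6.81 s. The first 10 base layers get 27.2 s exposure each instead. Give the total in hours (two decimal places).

4.43 hours

Layers = ⌈51.1/0.05⌉ = 1022.
Burn-in layers: 10 × (27.2 + 6.81) → 340.1 s.
Regular layers = 1012 × (8.62 + 6.81) = 15615.16 s.
Total = 340.1 + 15615.16 = 15955.26 s = 4.43 hours.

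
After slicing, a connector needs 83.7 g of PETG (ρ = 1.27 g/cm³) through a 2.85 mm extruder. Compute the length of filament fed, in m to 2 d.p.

10.33 m

Volume = 83.7 g / 1.27 g·cm⁻³ = 65.9055 cm³ = 65905.5 mm³.
Filament cross-section = π × (2.85/2)² = 6.3794 mm².
Length = 65905.5 / 6.3794 = 10330.99 mm = 10.33 m.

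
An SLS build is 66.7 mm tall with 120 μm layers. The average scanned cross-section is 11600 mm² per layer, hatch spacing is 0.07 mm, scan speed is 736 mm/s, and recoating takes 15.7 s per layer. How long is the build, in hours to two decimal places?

Layer count = ceil(66.7 / 0.12) = 556.
Per-layer scan distance = 11600 / 0.07, so 165714.3 mm.
Scan time per layer = 165714.3 / 736, so 225.1553 s.
Time per layer = 225.1553 + 15.7 = 240.8553 s.
556 layers × 240.8553 s/layer = 133915.5468 s, i.e. 37.20 hours.

37.20 hours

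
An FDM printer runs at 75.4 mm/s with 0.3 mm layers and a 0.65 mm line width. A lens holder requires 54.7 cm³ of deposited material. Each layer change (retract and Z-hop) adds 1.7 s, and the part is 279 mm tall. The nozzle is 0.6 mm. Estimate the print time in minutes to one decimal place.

88.4 minutes

Bead cross-section: 0.3 × 0.65 → 0.195 mm².
Path length: 54700 mm³ / 0.195 mm² → 280512.8 mm.
Extrusion time = 280512.8 / 75.4 = 3720.3 s.
Number of layers: 279 / 0.3 → 930 (rounded up).
Z-hop total: 930 × 1.7 → 1581 s.
Altogether 3720.3 + 1581 = 5301.3 s, i.e. 88.4 minutes.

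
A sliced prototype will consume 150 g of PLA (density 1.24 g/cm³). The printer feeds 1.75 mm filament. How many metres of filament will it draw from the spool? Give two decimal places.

50.29 m

Volume = 150 g / 1.24 g·cm⁻³ = 120.9677 cm³ = 120967.7 mm³.
Filament cross-section = π × (1.75/2)² = 2.4053 mm².
Length = 120967.7 / 2.4053 = 50292.15 mm = 50.29 m.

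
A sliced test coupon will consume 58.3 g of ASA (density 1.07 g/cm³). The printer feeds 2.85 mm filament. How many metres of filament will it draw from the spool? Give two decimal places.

Volume = 58.3 g / 1.07 g·cm⁻³ = 54.486 cm³ = 54486 mm³.
A = π r² = π × 1.425² = 6.3794 mm².
Length = 54486 / 6.3794 = 8540.93 mm = 8.54 m.

8.54 m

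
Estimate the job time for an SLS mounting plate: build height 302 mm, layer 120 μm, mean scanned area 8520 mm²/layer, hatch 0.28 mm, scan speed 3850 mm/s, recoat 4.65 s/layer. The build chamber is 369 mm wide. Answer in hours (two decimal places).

8.78 hours

Layers = ⌈302/0.12⌉ = 2517.
Hatch length per layer = 8520 / 0.28 = 30428.6 mm.
Laser time per layer = 30428.6 / 3850, so 7.9035 s.
Per-layer time = 7.9035 + 4.65, so 12.5535 s.
2517 layers × 12.5535 s/layer = 31597.1595 s, i.e. 8.78 hours.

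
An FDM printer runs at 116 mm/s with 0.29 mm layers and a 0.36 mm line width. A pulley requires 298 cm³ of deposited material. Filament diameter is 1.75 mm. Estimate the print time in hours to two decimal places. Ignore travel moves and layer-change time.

6.84 hours

Bead cross-section: 0.29 × 0.36 → 0.1044 mm².
Toolpath length = 298 cm³ / 0.1044 mm² = 298000 / 0.1044 = 2854406.1 mm.
Time extruding = 2854406.1 / 116 = 24606.9 s.
That's 24606.9 s → 6.84 hours.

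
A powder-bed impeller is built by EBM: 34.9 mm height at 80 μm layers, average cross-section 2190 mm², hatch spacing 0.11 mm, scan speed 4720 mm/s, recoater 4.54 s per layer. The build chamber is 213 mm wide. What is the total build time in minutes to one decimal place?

63.8 minutes

Layers = ⌈34.9/0.08⌉ = 437.
Scan path per layer = 2190 / 0.11, so 19909.1 mm.
Scan time per layer: 19909.1 / 4720 → 4.218 s.
Per-layer time: 4.218 + 4.54 → 8.758 s.
437 layers × 8.758 s/layer = 3827.246 s, i.e. 63.8 minutes.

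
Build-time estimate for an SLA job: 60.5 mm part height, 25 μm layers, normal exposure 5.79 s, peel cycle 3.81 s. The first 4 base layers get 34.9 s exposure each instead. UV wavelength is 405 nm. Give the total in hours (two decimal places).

Layer count = ceil(60.5 / 0.025) = 2420.
Base layers = 4 × (34.9 + 3.81), so 154.84 s.
Regular layers: 2416 × (5.79 + 3.81) → 23193.6 s.
Total = 154.84 + 23193.6 = 23348.44 s = 6.49 hours.

6.49 hours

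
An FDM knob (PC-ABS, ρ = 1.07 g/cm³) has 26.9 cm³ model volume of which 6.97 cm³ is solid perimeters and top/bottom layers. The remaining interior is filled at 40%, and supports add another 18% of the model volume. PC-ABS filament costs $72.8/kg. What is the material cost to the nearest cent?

$1.54

Volume inside the shell: 26.9 − 6.97 → 19.93 cm³.
Infill deposited: 0.40 × 19.93 → 7.972 cm³.
Support = 0.18 × 26.9, so 4.842 cm³.
Total extruded: 6.97 + 7.972 + 4.842 → 19.784 cm³.
Mass = 19.784 × 1.07, so 21.16888 g.
At $72.8/kg: 21.16888/1000 × 72.8 = $1.54.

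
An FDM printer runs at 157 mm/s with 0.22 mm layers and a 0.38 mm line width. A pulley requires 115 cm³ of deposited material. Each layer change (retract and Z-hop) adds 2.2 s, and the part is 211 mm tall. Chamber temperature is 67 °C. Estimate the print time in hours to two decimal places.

Bead cross-section: 0.22 × 0.38 → 0.0836 mm².
Toolpath length = 115 cm³ / 0.0836 mm² = 115000 / 0.0836 = 1375598.1 mm.
Time extruding = 1375598.1 / 157, so 8761.8 s.
Layers = ⌈211/0.22⌉ = 960.
Layer-change overhead = 960 × 2.2 = 2112 s.
Altogether 8761.8 + 2112 = 10873.8 s, i.e. 3.02 hours.

3.02 hours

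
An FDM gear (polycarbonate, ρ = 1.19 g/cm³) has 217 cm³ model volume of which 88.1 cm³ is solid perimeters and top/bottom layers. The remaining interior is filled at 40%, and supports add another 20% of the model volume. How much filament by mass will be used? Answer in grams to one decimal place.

Interior volume = 217 − 88.1 = 128.9 cm³.
Infill deposited = 0.40 × 128.9, so 51.56 cm³.
Support = 0.20 × 217 = 43.4 cm³.
Deposited volume: 88.1 + 51.56 + 43.4 → 183.06 cm³.
Mass: 183.06 × 1.19 → 217.8414 g.

217.8 g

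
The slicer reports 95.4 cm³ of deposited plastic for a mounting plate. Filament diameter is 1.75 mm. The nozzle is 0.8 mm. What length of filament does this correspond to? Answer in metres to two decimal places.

Cross-section of 1.75 mm filament: π·(1.75/2)² = 2.4053 mm².
L = 95400 mm³ / 2.4053 mm² = 39662.41 mm, i.e. 39.66 m.

39.66 m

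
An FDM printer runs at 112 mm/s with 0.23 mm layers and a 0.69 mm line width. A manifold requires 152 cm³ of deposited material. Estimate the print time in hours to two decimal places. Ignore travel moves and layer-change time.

Extrusion cross-section = 0.23 × 0.69, so 0.1587 mm².
Toolpath length = 152 cm³ / 0.1587 mm² = 152000 / 0.1587 = 957782 mm.
Extrusion time: 957782 / 112 → 8551.6 s.
Converting: 8551.6 s = 2.38 hours.

2.38 hours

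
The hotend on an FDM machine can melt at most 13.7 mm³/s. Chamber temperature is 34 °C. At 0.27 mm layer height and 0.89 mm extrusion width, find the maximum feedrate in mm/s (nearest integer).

Extrusion cross-section = 0.27 × 0.89 = 0.2403 mm².
Max speed = 13.7 / 0.2403 = 57.01 ≈ 57 mm/s.

57 mm/s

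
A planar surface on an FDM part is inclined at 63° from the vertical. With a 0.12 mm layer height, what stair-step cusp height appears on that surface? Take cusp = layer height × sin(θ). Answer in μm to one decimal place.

sin(63°) = 0.8910, so cusp = 0.12 × 0.8910 = 0.10692 mm → 106.9 μm.

106.9 μm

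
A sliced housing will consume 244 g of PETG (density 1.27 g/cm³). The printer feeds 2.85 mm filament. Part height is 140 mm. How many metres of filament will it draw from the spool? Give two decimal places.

30.12 m

Volume = 244 g / 1.27 g·cm⁻³ = 192.126 cm³ = 192126 mm³.
A = π r² = π × 1.425² = 6.3794 mm².
Length = 192126 / 6.3794 = 30116.63 mm = 30.12 m.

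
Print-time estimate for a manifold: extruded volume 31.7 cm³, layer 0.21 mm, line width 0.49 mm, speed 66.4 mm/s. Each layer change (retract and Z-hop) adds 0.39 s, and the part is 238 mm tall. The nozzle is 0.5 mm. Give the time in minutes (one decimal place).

84.7 minutes

Extrusion cross-section = 0.21 × 0.49 = 0.1029 mm².
Path length: 31700 mm³ / 0.1029 mm² → 308066.1 mm.
Print-move time: 308066.1 / 66.4 → 4639.5 s.
Number of layers: 238 / 0.21 → 1134 (rounded up).
Z-hop total: 1134 × 0.39 → 442.26 s.
Altogether 4639.5 + 442.26 = 5081.76 s, i.e. 84.7 minutes.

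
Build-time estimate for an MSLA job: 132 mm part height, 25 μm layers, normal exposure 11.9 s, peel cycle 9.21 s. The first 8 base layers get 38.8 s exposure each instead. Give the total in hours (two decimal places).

Layer count = ceil(132 / 0.025) = 5280.
Base layers = 8 × (38.8 + 9.21), so 384.08 s.
Regular layers = 5272 × (11.9 + 9.21), so 111291.92 s.
Sum: 384.08 + 111291.92 = 111676 s → 31.02 hours.

31.02 hours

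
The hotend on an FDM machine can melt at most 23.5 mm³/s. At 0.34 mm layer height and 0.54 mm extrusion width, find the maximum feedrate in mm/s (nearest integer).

A: 0.34 × 0.54 → 0.1836 mm².
Max speed = 23.5 / 0.1836 = 128.00 ≈ 128 mm/s.

128 mm/s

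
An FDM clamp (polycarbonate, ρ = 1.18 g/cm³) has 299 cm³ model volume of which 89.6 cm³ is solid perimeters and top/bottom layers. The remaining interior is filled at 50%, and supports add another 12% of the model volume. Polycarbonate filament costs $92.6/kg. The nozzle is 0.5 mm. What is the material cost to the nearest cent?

$25.15

Interior volume = 299 − 89.6 = 209.4 cm³.
Infill volume: 0.50 × 209.4 → 104.7 cm³.
Support = 0.12 × 299 = 35.88 cm³.
Total extruded: 89.6 + 104.7 + 35.88 → 230.18 cm³.
Mass = 230.18 × 1.18, so 271.6124 g.
At $92.6/kg: 271.6124/1000 × 92.6 = $25.15.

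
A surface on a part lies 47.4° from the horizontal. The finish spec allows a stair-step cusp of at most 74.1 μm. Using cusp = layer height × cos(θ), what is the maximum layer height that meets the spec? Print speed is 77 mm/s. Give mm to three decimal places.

0.109 mm

Layer height = cusp / cos(47.4°) = 0.0741 / 0.6769 = 0.109 mm.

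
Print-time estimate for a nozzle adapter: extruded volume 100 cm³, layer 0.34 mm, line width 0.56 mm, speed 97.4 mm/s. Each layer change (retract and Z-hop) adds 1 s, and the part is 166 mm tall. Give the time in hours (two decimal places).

Line area = 0.34 × 0.56 = 0.1904 mm².
Total extruded path = 100000/0.1904 = 525210.1 mm.
Print-move time = 525210.1 / 97.4 = 5392.3 s.
Layer count = ceil(166 / 0.34) = 489.
Z-hop total = 489 × 1 = 489 s.
Total = 5392.3 + 489 = 5881.3 s = 1.63 hours.

1.63 hours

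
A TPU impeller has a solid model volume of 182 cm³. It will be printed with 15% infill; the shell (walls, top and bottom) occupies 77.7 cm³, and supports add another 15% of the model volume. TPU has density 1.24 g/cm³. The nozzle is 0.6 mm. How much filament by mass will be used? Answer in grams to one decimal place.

149.6 g

Interior volume = 182 − 77.7, so 104.3 cm³.
Deposited infill: 0.15 × 104.3 → 15.645 cm³.
Support: 0.15 × 182 → 27.3 cm³.
Deposited volume = 77.7 + 15.645 + 27.3, so 120.645 cm³.
Mass = 120.645 × 1.24, so 149.5998 g.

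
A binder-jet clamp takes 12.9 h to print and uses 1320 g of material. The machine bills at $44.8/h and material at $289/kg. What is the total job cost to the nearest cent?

Machine-time cost = 44.8 × 12.9 = $577.92.
Feedstock cost = 289 × 1320/1000 = $381.48.
Job cost: 577.92 + 381.48 = $959.40.

$959.40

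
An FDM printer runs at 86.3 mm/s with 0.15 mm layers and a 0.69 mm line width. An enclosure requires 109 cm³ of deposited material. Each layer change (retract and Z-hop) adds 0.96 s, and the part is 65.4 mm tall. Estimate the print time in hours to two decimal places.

Extrusion cross-section: 0.15 × 0.69 → 0.1035 mm².
Path length: 109000 mm³ / 0.1035 mm² → 1053140.1 mm.
Extrusion time = 1053140.1 / 86.3 = 12203.2 s.
Layer count = ceil(65.4 / 0.15) = 436.
Layer-change overhead = 436 × 0.96, so 418.56 s.
Total = 12203.2 + 418.56 = 12621.76 s = 3.51 hours.

3.51 hours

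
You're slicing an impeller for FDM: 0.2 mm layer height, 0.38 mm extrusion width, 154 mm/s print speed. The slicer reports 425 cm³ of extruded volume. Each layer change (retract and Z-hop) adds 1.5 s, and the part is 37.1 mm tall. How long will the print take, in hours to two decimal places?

Extrusion cross-section = 0.2 × 0.38, so 0.076 mm².
Toolpath length = 425 cm³ / 0.076 mm² = 425000 / 0.076 = 5592105.3 mm.
Print-move time = 5592105.3 / 154, so 36312.4 s.
Layers = ⌈37.1/0.2⌉ = 186.
Z-hop total = 186 × 1.5, so 279 s.
Total = 36312.4 + 279 = 36591.4 s = 10.16 hours.

10.16 hours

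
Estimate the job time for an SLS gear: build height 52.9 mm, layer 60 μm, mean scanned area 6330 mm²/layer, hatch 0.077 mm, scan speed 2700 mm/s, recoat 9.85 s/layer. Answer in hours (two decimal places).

Layer count = ceil(52.9 / 0.06) = 882.
Per-layer scan distance: 6330 / 0.077 → 82207.8 mm.
Per-layer scan time: 82207.8 / 2700 → 30.4473 s.
Time per layer = 30.4473 + 9.85 = 40.2973 s.
882 layers × 40.2973 s/layer = 35542.2186 s, i.e. 9.87 hours.

9.87 hours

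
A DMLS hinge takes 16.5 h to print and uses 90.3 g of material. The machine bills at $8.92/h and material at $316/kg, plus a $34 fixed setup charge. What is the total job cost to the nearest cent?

$209.71

Time charge = 8.92 × 16.5 = $147.18.
Material charge: 316 × 90.3/1000 → $28.5348.
Total = 147.18 + 28.5348 + 34 = 209.7148 ≈ $209.71.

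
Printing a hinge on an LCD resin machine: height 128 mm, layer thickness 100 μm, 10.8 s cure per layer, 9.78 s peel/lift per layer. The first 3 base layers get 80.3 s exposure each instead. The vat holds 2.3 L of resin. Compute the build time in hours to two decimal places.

Layers = ⌈128/0.1⌉ = 1280.
Bottom layers: 3 × (80.3 + 9.78) → 270.24 s.
Normal layers = 1277 × (10.8 + 9.78), so 26280.66 s.
Total = 270.24 + 26280.66 = 26550.9 s = 7.38 hours.

7.38 hours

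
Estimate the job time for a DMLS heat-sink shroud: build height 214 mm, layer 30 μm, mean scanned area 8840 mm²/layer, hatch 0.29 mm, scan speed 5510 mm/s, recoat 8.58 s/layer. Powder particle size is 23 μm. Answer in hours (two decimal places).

Layers = ⌈214/0.03⌉ = 7134.
Scan path per layer = 8840 / 0.29, so 30482.8 mm.
Laser time per layer = 30482.8 / 5510 = 5.5323 s.
Layer cycle = 5.5323 + 8.58 = 14.1123 s.
7134 layers × 14.1123 s/layer = 100677.1482 s, i.e. 27.97 hours.

27.97 hours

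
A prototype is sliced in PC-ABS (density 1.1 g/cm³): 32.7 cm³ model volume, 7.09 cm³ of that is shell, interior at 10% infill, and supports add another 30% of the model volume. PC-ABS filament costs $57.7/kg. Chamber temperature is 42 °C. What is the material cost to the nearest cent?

Interior volume = 32.7 − 7.09 = 25.61 cm³.
Deposited infill = 0.10 × 25.61, so 2.561 cm³.
Support = 0.30 × 32.7 = 9.81 cm³.
Total extruded: 7.09 + 2.561 + 9.81 → 19.461 cm³.
Mass: 19.461 × 1.1 → 21.4071 g.
At $57.7/kg: 21.4071/1000 × 57.7 = $1.24.

$1.24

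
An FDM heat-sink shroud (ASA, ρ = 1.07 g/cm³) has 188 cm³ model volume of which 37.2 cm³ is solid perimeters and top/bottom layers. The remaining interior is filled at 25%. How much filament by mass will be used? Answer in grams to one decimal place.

80.1 g

Infill region = 188 − 37.2 = 150.8 cm³.
Deposited infill = 0.25 × 150.8, so 37.7 cm³.
Total printed volume: 37.2 + 37.7 → 74.9 cm³.
Mass = 74.9 × 1.07, so 80.143 g.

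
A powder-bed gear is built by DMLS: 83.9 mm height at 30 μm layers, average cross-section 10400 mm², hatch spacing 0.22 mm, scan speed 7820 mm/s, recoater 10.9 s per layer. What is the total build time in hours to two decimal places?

13.17 hours

Number of layers: 83.9 / 0.03 → 2797 (rounded up).
Hatch length per layer: 10400 / 0.22 → 47272.7 mm.
Laser time per layer: 47272.7 / 7820 → 6.0451 s.
Per-layer time = 6.0451 + 10.9, so 16.9451 s.
Build time = 2797 × 16.9451 = 47395.4447 s = 13.17 hours.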